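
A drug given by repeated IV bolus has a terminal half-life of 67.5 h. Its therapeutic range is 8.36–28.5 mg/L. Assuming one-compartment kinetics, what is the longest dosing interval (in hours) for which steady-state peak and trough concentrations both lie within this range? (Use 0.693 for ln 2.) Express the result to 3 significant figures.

119 h

k = 0.693 / t½ = 0.693 / 67.5 = 0.01027 h⁻¹
Between IV bolus doses, concentration decays as C = C₀·e^(−kτ), so C_peak/C_trough = e^(kτ).
τ_max = ln(C_peak/C_trough) / k = ln(28.5/8.36) / 0.01027 = 1.226 / 0.01027 = 119.4 h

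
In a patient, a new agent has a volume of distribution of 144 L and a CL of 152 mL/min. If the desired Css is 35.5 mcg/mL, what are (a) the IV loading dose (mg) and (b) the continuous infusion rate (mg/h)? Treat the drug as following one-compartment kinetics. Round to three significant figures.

Loading dose = Vd × C = 144.0 × 35.5 = 5112 mg
CL = 152 mL/min × 60/1000 = 9.120 L/h
Maintenance: replace elimination → rate = CL × Css = 9.120 × 35.5 = 323.8 mg/h

(a) 5110 mg; (b) 324 mg/h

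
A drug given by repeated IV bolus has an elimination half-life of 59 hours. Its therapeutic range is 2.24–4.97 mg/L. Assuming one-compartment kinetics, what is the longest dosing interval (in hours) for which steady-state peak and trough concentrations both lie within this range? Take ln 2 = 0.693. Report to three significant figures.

k = 0.693 / t½ = 0.693 / 59 = 0.01175 h⁻¹
Between IV bolus doses, concentration decays as C = C₀·e^(−kτ), so C_peak/C_trough = e^(kτ).
τ_max = ln(C_peak/C_trough) / k = ln(4.97/2.24) / 0.01175 = 0.7969 / 0.01175 = 67.82 h

67.8 h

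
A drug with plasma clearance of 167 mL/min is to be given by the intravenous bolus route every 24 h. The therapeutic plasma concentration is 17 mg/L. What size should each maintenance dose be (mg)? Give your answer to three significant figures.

CL = 167 mL/min × 60/1000 = 10.02 L/h
D = CL × Css × τ = 10.02 × 17 × 24 = 4088 mg

4090 mg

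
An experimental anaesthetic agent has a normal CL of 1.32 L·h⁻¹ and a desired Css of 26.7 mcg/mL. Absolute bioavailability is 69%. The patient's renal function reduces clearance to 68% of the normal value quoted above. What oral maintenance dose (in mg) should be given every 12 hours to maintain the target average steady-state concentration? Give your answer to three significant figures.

417 mg

Patient clearance = 0.68 × 1.320 = 0.8976 L/h
D = CL × Css × τ / F = 0.8976 × 26.7 × 12 / 0.69 = 416.8 mg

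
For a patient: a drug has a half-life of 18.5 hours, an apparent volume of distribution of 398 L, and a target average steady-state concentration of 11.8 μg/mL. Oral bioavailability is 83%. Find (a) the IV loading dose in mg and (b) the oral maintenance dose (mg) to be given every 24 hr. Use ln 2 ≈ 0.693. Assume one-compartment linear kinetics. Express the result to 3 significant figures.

LD = Vd × C = 398.0 × 11.8 = 4696 mg
CL = 0.693 × Vd / t½ = 0.693 × 398.0 / 18.5 = 14.91 L/h
D = CL × Css × τ / F = 14.91 × 11.8 × 24 / 0.83 = 5087 mg

(a) 4700 mg; (b) 5090 mg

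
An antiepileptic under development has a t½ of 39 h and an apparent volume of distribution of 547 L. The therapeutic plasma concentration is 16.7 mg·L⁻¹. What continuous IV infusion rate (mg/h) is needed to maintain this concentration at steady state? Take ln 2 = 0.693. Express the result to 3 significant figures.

162 mg/h

k = 0.693/39 = 0.01777 h⁻¹, so CL = k·Vd = 0.01777 × 547.0 = 9.720 L/h
Infusion rate = CL × Css = 9.720 × 16.7 = 162.3 mg/h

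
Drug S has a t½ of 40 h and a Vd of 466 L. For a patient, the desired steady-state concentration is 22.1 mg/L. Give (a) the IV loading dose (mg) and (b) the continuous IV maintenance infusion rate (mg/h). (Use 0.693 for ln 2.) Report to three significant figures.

LD = Vd × C = 466.0 × 22.1 = 10300 mg
CL = 0.693 × Vd / t½ = 0.693 × 466.0 / 40 = 8.073 L/h
Infusion rate = CL × Css = 8.073 × 22.1 = 178.4 mg/h

(a) 10300 mg; (b) 178 mg/h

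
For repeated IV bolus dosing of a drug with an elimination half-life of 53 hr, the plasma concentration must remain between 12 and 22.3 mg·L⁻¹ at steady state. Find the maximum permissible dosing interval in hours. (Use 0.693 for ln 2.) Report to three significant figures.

k = 0.693 / t½ = 0.693 / 53 = 0.01308 h⁻¹
Between IV bolus doses, concentration decays as C = C₀·e^(−kτ), so C_peak/C_trough = e^(kτ).
τ_max = ln(C_peak/C_trough) / k = ln(22.3/12) / 0.01308 = 0.6197 / 0.01308 = 47.38 h

47.4 h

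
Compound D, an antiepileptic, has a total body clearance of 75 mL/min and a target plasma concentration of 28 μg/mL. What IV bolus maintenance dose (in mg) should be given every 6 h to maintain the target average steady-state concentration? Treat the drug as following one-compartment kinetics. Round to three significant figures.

CL = 75 mL/min = 75 × 0.06 = 4.500 L/h
At steady state, dose per interval replaces the amount cleared in that interval: D/τ = CL·Css.
D = CL × Css × τ = 4.500 × 28 × 6 = 756.0 mg

756 mg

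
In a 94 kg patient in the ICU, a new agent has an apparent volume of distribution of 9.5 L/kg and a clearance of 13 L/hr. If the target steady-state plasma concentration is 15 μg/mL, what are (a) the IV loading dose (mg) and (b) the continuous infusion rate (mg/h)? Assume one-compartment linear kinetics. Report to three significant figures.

Vd(total) = 94 kg × 9.5 L/kg = 893.0 L
Loading dose = Vd × C = 893.0 × 15 = 13400 mg
Maintenance infusion rate = CL × Css = 13.00 × 15 = 195.0 mg/h

(a) 13400 mg; (b) 195 mg/h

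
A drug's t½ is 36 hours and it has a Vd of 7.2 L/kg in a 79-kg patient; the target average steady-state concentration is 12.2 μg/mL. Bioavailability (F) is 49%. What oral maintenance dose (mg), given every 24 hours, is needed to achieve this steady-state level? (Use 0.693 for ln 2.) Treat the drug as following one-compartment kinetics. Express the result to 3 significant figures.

Vd(total) = 79 kg × 7.2 L/kg = 568.8 L
CL = ln 2 · Vd / t½ = 0.693 × 568.8 / 36 = 10.95 L/h
D = CL × Css × τ / F = 10.95 × 12.2 × 24 / 0.49 = 6543 mg

6540 mg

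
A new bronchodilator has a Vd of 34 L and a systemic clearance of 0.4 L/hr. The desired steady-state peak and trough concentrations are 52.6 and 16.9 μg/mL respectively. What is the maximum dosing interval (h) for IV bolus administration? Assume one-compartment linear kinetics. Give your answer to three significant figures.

k = CL / Vd = 0.4000 / 34.00 = 0.01176 h⁻¹
Between IV bolus doses, concentration decays as C = C₀·e^(−kτ), so C_peak/C_trough = e^(kτ).
τ_max = ln(C_peak/C_trough) / k = ln(52.6/16.9) / 0.01176 = 1.135 / 0.01176 = 96.51 h

96.5 h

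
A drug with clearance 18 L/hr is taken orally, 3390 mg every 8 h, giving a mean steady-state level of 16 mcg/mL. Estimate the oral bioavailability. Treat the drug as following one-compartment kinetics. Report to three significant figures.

F·D/τ = CL·Css at steady state → F = CL·Css·τ / D.
F = 18 × 16 × 8 / 3390 = 0.680

0.680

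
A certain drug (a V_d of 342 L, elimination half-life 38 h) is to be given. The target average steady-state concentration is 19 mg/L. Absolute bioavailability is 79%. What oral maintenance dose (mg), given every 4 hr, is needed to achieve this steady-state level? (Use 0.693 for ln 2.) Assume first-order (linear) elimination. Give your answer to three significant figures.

CL = 0.693 × Vd / t½ = 0.693 × 342.0 / 38 = 6.237 L/h
D = CL × Css × τ / F = 6.237 × 19 × 4 / 0.79 = 600.0 mg

600 mg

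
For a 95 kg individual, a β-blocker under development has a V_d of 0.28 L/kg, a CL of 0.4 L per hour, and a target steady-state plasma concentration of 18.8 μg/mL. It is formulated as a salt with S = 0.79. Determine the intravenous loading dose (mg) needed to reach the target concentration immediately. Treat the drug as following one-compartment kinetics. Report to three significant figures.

Vd(total) = 95 kg × 0.28 L/kg = 26.60 L
LD = Vd × C / S = 26.60 × 18.80 / 0.79 = 633.0 mg

633 mg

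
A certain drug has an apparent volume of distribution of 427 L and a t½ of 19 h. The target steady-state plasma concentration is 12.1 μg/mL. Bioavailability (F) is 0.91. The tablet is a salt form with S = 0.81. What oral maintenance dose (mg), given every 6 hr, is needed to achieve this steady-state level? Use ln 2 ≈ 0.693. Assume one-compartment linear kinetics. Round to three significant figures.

1530 mg

CL = ln 2 · Vd / t½ = 0.693 × 427.0 / 19 = 15.57 L/h
D = CL × Css × τ / F / S = 15.57 × 12.1 × 6 / 0.91 / 0.81 = 1534 mg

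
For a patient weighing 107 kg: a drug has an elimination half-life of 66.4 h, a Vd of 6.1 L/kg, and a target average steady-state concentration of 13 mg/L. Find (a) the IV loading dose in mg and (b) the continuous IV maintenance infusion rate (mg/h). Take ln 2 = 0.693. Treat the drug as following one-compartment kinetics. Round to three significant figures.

Total Vd = 6.1 × 107 = 652.7 L
LD = Vd × C = 652.7 × 13 = 8485 mg
CL = 0.693 × Vd / t½ = 0.693 × 652.7 / 66.4 = 6.812 L/h
Infusion rate = CL × Css = 6.812 × 13 = 88.56 mg/h

(a) 8490 mg; (b) 88.6 mg/h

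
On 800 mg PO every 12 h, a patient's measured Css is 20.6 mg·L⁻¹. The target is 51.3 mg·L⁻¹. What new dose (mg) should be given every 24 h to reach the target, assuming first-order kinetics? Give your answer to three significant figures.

With linear kinetics, Css is proportional to dose rate (D/τ) at fixed clearance.
D₂ = D₁ × (Css,target / Css,current) × (τ₂/τ₁) = 800 × (51.3/20.6) × (24/12) = 3984 mg

3980 mg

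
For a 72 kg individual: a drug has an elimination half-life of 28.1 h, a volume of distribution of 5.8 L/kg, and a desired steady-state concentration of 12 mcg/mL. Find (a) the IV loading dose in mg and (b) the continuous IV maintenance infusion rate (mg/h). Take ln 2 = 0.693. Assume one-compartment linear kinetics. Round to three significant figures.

Vd(total) = 72 kg × 5.8 L/kg = 417.6 L
LD = Vd × C = 417.6 × 12 = 5011 mg
CL = 0.693 × Vd / t½ = 0.693 × 417.6 / 28.1 = 10.30 L/h
Infusion rate = CL × Css = 10.30 × 12 = 123.6 mg/h

(a) 5010 mg; (b) 124 mg/h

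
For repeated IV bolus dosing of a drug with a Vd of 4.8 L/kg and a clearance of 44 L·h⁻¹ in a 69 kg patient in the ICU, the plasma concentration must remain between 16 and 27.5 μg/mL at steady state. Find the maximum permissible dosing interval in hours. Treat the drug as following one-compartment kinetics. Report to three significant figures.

Vd(total) = 69 kg × 4.8 L/kg = 331.2 L
k = CL / Vd = 44.00 / 331.2 = 0.1329 h⁻¹
Between IV bolus doses, concentration decays as C = C₀·e^(−kτ), so C_peak/C_trough = e^(kτ).
τ_max = ln(C_peak/C_trough) / k = ln(27.5/16) / 0.1329 = 0.5416 / 0.1329 = 4.075 h

4.08 h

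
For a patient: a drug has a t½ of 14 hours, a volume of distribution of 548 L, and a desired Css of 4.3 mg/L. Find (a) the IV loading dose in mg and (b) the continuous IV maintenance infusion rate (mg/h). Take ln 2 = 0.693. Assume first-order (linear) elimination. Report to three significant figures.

(a) 2360 mg; (b) 117 mg/h

LD = Vd × C = 548.0 × 4.3 = 2356 mg
CL = 0.693 × Vd / t½ = 0.693 × 548.0 / 14 = 27.13 L/h
Infusion rate = CL × Css = 27.13 × 4.3 = 116.7 mg/h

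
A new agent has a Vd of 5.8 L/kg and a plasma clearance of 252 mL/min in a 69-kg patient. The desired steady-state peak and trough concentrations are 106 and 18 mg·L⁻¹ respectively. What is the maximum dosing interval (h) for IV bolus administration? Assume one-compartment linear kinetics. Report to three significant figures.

Vd = 5.8 L/kg × 69 kg = 400.2 L
CL = 252 mL/min = 252 × 0.06 = 15.12 L/h
k = CL / Vd = 15.12 / 400.2 = 0.03778 h⁻¹
Between IV bolus doses, concentration decays as C = C₀·e^(−kτ), so C_peak/C_trough = e^(kτ).
τ_max = ln(C_peak/C_trough) / k = ln(106/18) / 0.03778 = 1.773 / 0.03778 = 46.93 h

46.9 h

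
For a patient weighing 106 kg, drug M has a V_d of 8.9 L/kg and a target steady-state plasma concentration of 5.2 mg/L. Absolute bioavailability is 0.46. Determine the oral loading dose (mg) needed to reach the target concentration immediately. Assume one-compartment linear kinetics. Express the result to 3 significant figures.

10700 mg

Total Vd = 8.9 × 106 = 943.4 L
LD = Vd × C / F = 943.4 × 5.200 / 0.46 = 10660 mg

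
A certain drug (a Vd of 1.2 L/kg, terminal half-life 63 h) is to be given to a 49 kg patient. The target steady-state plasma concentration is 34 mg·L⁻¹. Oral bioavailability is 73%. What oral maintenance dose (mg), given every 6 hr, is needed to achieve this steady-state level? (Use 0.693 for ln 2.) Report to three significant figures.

181 mg

Vd = 1.2 L/kg × 49 kg = 58.80 L
CL = ln 2 · Vd / t½ = 0.693 × 58.80 / 63 = 0.6468 L/h
D = CL × Css × τ / F = 0.6468 × 34 × 6 / 0.73 = 180.7 mg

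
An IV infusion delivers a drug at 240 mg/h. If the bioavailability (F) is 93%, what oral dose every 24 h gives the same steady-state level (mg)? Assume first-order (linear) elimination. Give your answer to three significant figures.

6190 mg

To maintain the same Css, the systemic dosing rate must be unchanged: F·D/τ = infusion rate.
D = rate × τ / F = 240 × 24 / 0.93 = 6194 mg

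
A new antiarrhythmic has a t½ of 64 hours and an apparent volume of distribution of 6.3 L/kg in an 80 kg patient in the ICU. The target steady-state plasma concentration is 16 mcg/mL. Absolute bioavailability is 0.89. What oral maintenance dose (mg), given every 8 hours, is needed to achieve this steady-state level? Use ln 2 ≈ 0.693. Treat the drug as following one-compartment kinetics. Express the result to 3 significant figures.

Vd(total) = 80 kg × 6.3 L/kg = 504.0 L
CL = 0.693 × Vd / t½ = 0.693 × 504.0 / 64 = 5.457 L/h
D = CL × Css × τ / F = 5.457 × 16 × 8 / 0.89 = 784.8 mg

785 mg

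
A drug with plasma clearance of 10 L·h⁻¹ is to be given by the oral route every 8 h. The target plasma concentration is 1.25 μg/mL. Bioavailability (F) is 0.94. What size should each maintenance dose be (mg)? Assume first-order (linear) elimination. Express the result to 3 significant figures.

106 mg

D = CL × Css × τ / F = 10.00 × 1.25 × 8 / 0.94 = 106.4 mg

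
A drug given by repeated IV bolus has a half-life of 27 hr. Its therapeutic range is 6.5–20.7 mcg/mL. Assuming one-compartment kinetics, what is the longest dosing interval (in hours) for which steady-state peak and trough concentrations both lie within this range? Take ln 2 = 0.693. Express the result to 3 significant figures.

45.1 h

k = 0.693 / t½ = 0.693 / 27 = 0.02567 h⁻¹
Between IV bolus doses, concentration decays as C = C₀·e^(−kτ), so C_peak/C_trough = e^(kτ).
τ_max = ln(C_peak/C_trough) / k = ln(20.7/6.5) / 0.02567 = 1.158 / 0.02567 = 45.11 h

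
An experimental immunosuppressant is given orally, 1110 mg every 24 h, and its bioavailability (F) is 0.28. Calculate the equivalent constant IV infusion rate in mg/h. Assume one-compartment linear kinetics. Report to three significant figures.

13.0 mg/h

Equivalent systemic input: infusion rate = F·D/τ.
Rate = 0.28 × 1110 / 24 = 12.95 mg/h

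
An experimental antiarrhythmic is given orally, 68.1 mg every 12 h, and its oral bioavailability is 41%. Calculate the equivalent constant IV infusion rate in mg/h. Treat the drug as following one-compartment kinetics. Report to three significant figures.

Equivalent systemic input: infusion rate = F·D/τ.
Rate = 0.41 × 68.1 / 12 = 2.327 mg/h

2.33 mg/h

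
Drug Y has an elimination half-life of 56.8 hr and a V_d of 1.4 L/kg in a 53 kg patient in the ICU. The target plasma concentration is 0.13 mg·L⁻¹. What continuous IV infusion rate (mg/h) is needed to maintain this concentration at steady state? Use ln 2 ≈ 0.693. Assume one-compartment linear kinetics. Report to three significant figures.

0.118 mg/h

Total Vd = 1.4 × 53 = 74.20 L
CL = 0.693 × Vd / t½ = 0.693 × 74.20 / 56.8 = 0.9053 L/h
Infusion rate = CL × Css = 0.9053 × 0.13 = 0.1177 mg/h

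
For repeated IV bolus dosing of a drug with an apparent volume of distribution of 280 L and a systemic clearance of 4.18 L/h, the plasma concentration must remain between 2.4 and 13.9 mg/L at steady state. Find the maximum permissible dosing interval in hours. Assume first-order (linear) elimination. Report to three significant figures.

118 h

k = CL / Vd = 4.180 / 280.0 = 0.01493 h⁻¹
Between IV bolus doses, concentration decays as C = C₀·e^(−kτ), so C_peak/C_trough = e^(kτ).
τ_max = ln(C_peak/C_trough) / k = ln(13.9/2.4) / 0.01493 = 1.756 / 0.01493 = 117.6 h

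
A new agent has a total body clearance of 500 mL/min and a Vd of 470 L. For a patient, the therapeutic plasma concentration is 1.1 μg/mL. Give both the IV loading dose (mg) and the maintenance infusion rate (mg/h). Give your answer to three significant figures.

LD = Vd · C_target = 470.0 × 1.1 = 517.0 mg
Convert clearance: 500 mL/min × 60 min/h ÷ 1000 mL/L = 30.00 L/h
Maintenance infusion rate = CL × Css = 30.00 × 1.1 = 33.00 mg/h

(a) 517 mg; (b) 33.0 mg/h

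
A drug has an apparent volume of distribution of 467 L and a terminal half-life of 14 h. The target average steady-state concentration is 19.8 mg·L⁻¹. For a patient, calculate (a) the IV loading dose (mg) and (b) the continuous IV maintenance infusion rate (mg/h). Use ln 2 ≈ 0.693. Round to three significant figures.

LD = Vd × C = 467.0 × 19.8 = 9247 mg
CL = 0.693 × Vd / t½ = 0.693 × 467.0 / 14 = 23.12 L/h
Infusion rate = CL × Css = 23.12 × 19.8 = 457.8 mg/h

(a) 9250 mg; (b) 458 mg/h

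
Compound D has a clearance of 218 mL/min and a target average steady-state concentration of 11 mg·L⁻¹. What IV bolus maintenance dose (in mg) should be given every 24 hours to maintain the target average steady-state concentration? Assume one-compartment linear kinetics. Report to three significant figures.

CL = 218 mL/min = 218 × 0.06 = 13.08 L/h
D = CL × Css × τ = 13.08 × 11 × 24 = 3453 mg

3450 mg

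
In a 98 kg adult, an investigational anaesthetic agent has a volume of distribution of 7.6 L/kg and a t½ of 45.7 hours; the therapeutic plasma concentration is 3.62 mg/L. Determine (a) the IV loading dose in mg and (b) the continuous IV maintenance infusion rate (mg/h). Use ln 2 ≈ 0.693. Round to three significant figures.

(a) 2700 mg; (b) 40.9 mg/h

Vd(total) = 98 kg × 7.6 L/kg = 744.8 L
LD = Vd × C = 744.8 × 3.62 = 2696 mg
CL = 0.693 × Vd / t½ = 0.693 × 744.8 / 45.7 = 11.29 L/h
Infusion rate = CL × Css = 11.29 × 3.62 = 40.87 mg/h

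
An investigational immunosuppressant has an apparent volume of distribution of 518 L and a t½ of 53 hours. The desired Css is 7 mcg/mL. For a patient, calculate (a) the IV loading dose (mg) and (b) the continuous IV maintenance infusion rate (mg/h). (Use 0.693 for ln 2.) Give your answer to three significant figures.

(a) 3630 mg; (b) 47.4 mg/h

LD = Vd × C = 518.0 × 7 = 3626 mg
CL = 0.693 × Vd / t½ = 0.693 × 518.0 / 53 = 6.773 L/h
Infusion rate = CL × Css = 6.773 × 7 = 47.41 mg/h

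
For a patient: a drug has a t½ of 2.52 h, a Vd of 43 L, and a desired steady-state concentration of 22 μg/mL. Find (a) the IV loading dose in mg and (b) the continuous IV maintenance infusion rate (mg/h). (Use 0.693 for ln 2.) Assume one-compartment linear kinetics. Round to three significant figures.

(a) 946 mg; (b) 260 mg/h

LD = Vd × C = 43.00 × 22 = 946.0 mg
CL = 0.693 × Vd / t½ = 0.693 × 43.00 / 2.52 = 11.83 L/h
Infusion rate = CL × Css = 11.83 × 22 = 260.3 mg/h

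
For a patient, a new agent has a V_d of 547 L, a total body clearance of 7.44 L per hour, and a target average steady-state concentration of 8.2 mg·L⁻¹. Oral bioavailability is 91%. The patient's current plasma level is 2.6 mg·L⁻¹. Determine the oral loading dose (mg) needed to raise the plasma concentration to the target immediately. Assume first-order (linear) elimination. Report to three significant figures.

3370 mg

Concentration deficit ΔC = 8.2 − 2.6 = 5.600 mg/L
LD = Vd × ΔC / F = 547.0 × 5.600 / 0.91 = 3366 mg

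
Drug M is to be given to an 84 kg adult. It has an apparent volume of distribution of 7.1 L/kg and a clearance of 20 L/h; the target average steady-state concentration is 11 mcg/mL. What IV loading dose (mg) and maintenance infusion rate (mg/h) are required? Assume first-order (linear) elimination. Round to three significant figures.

(a) 6560 mg; (b) 220 mg/h

Total Vd = 7.1 × 84 = 596.4 L
Loading dose = Vd × C = 596.4 × 11 = 6560 mg
Infusion rate = 20.00 L/h × 11 mg/L = 220.0 mg/h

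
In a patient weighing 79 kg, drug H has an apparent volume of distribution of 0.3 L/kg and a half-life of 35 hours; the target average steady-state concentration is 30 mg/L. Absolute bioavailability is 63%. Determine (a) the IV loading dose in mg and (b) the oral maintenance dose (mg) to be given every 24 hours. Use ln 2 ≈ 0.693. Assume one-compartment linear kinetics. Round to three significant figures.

(a) 711 mg; (b) 536 mg

Total Vd = 0.3 × 79 = 23.70 L
LD = Vd × C = 23.70 × 30 = 711.0 mg
CL = 0.693 × Vd / t½ = 0.693 × 23.70 / 35 = 0.4693 L/h
D = CL × Css × τ / F = 0.4693 × 30 × 24 / 0.63 = 536.3 mg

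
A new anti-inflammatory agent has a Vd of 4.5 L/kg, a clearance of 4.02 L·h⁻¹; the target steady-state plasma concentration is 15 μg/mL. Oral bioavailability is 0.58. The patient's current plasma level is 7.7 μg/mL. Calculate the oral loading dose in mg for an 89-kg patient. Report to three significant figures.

5040 mg

Vd(total) = 89 kg × 4.5 L/kg = 400.5 L
Loading dose depends on Vd (not clearance): it fills the distribution volume.
Concentration deficit ΔC = 15 − 7.7 = 7.300 mg/L
LD = Vd × ΔC / F = 400.5 × 7.300 / 0.58 = 5041 mg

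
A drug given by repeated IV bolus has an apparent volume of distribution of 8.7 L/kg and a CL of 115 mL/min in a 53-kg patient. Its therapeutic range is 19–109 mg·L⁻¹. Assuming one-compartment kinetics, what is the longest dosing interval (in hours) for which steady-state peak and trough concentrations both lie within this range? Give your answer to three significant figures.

117 h

Vd = 8.7 L/kg × 53 kg = 461.1 L
CL = 115 mL/min = 115 × 0.06 = 6.900 L/h
k = CL / Vd = 6.900 / 461.1 = 0.01496 h⁻¹
Between IV bolus doses, concentration decays as C = C₀·e^(−kτ), so C_peak/C_trough = e^(kτ).
τ_max = ln(C_peak/C_trough) / k = ln(109/19) / 0.01496 = 1.747 / 0.01496 = 116.8 h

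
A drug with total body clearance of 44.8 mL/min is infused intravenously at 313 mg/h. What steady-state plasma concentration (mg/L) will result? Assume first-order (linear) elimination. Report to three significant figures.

CL = 44.8 mL/min = 44.8 × 0.06 = 2.688 L/h
Css = rate / CL = 313 / 2.688 = 116.4 mg/L

116 mg/L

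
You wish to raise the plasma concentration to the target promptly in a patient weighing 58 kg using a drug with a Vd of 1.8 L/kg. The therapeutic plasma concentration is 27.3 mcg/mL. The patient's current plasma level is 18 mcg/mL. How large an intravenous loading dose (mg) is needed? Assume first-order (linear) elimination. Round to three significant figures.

Vd(total) = 58 kg × 1.8 L/kg = 104.4 L
The loading dose fills Vd to the target concentration.
Concentration deficit ΔC = 27.3 − 18 = 9.300 mg/L
LD = Vd × ΔC = 104.4 × 9.300 = 970.9 mg

971 mg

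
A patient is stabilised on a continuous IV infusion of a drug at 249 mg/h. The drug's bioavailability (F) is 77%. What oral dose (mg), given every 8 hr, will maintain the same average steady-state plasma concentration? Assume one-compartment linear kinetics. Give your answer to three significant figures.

To maintain the same Css, the systemic dosing rate must be unchanged: F·D/τ = infusion rate.
D = rate × τ / F = 249 × 8 / 0.77 = 2587 mg

2590 mg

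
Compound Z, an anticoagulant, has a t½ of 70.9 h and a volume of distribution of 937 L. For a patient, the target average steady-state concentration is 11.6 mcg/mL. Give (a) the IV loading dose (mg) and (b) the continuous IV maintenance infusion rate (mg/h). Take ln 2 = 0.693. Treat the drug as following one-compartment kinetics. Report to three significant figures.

(a) 10900 mg; (b) 106 mg/h

LD = Vd × C = 937.0 × 11.6 = 10870 mg
CL = 0.693 × Vd / t½ = 0.693 × 937.0 / 70.9 = 9.159 L/h
Infusion rate = CL × Css = 9.159 × 11.6 = 106.2 mg/h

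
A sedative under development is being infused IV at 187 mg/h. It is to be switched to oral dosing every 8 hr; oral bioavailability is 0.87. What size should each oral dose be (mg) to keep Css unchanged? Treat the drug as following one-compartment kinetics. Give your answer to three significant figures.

To maintain the same Css, the systemic dosing rate must be unchanged: F·D/τ = infusion rate.
D = rate × τ / F = 187 × 8 / 0.87 = 1720 mg

1720 mg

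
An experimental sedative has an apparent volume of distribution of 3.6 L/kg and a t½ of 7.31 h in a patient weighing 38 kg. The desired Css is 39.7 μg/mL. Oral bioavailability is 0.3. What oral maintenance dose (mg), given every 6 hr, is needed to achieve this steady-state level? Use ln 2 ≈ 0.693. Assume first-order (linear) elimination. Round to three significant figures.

10300 mg

Vd = 3.6 L/kg × 38 kg = 136.8 L
CL = ln 2 · Vd / t½ = 0.693 × 136.8 / 7.31 = 12.97 L/h
D = CL × Css × τ / F = 12.97 × 39.7 × 6 / 0.3 = 10300 mg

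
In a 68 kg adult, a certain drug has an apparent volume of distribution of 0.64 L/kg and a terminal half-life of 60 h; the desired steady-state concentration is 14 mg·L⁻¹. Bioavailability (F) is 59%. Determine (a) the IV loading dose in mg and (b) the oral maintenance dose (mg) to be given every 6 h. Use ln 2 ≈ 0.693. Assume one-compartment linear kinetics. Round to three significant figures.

(a) 609 mg; (b) 71.6 mg

Vd = 0.64 L/kg × 68 kg = 43.52 L
LD = Vd × C = 43.52 × 14 = 609.3 mg
CL = 0.693 × Vd / t½ = 0.693 × 43.52 / 60 = 0.5027 L/h
D = CL × Css × τ / F = 0.5027 × 14 × 6 / 0.59 = 71.57 mg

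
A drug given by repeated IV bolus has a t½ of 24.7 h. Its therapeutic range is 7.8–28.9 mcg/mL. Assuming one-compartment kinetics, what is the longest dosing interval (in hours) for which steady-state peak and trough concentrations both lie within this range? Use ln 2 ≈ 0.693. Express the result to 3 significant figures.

46.7 h

k = 0.693 / t½ = 0.693 / 24.7 = 0.02806 h⁻¹
Between IV bolus doses, concentration decays as C = C₀·e^(−kτ), so C_peak/C_trough = e^(kτ).
τ_max = ln(C_peak/C_trough) / k = ln(28.9/7.8) / 0.02806 = 1.310 / 0.02806 = 46.69 h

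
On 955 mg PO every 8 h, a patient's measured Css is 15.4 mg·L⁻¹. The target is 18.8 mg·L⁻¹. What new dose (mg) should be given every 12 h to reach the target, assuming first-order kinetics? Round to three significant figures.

1750 mg

With linear kinetics, Css is proportional to dose rate (D/τ) at fixed clearance.
D₂ = D₁ × (Css,target / Css,current) × (τ₂/τ₁) = 955 × (18.8/15.4) × (12/8) = 1749 mg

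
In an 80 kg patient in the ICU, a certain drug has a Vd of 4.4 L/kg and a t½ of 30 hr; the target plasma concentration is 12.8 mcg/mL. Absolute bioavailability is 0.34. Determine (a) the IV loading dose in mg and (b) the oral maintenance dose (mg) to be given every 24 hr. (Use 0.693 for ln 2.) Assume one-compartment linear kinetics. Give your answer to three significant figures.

Total Vd = 4.4 × 80 = 352.0 L
LD = Vd × C = 352.0 × 12.8 = 4506 mg
CL = 0.693 × Vd / t½ = 0.693 × 352.0 / 30 = 8.131 L/h
D = CL × Css × τ / F = 8.131 × 12.8 × 24 / 0.34 = 7347 mg

(a) 4510 mg; (b) 7350 mg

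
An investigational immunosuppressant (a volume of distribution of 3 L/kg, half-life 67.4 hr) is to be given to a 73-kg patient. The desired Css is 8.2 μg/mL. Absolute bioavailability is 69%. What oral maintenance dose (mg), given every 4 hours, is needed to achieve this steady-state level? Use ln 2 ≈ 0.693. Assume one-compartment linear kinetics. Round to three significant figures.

107 mg

Vd(total) = 73 kg × 3 L/kg = 219.0 L
CL = 0.693 × Vd / t½ = 0.693 × 219.0 / 67.4 = 2.252 L/h
D = CL × Css × τ / F = 2.252 × 8.2 × 4 / 0.69 = 107.1 mg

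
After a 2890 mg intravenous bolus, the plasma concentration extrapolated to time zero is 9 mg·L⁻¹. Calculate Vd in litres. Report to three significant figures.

321 L

Immediately after an IV bolus, C₀ = Dose / Vd, so Vd = Dose / C₀.
Vd = 2890 / 9 = 321.1 L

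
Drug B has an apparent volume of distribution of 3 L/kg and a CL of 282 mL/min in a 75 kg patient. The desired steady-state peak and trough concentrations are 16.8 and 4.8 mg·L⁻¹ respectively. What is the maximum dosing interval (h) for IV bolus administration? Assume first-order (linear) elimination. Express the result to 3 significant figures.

Vd(total) = 75 kg × 3 L/kg = 225.0 L
Convert clearance: 282 mL/min × 60 min/h ÷ 1000 mL/L = 16.92 L/h
k = CL / Vd = 16.92 / 225.0 = 0.07520 h⁻¹
Between IV bolus doses, concentration decays as C = C₀·e^(−kτ), so C_peak/C_trough = e^(kτ).
τ_max = ln(C_peak/C_trough) / k = ln(16.8/4.8) / 0.07520 = 1.253 / 0.07520 = 16.66 h

16.7 h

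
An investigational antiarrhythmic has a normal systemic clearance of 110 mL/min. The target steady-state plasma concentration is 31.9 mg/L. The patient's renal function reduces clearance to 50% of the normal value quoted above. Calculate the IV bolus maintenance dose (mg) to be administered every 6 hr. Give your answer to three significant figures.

Convert clearance: 110 mL/min × 60 min/h ÷ 1000 mL/L = 6.600 L/h
Patient clearance = 0.5 × 6.600 = 3.300 L/h
D = CL × Css × τ = 3.300 × 31.9 × 6 = 631.6 mg

632 mg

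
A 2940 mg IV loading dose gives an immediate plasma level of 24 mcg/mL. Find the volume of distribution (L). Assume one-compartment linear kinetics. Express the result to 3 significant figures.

Immediately after an IV bolus, C₀ = Dose / Vd, so Vd = Dose / C₀.
Vd = 2940 / 24 = 122.5 L

123 L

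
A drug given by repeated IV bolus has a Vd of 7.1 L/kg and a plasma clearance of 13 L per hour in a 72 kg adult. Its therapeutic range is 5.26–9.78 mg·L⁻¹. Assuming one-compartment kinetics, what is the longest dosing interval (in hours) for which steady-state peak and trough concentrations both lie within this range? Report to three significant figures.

24.4 h

Vd = 7.1 L/kg × 72 kg = 511.2 L
k = CL / Vd = 13.00 / 511.2 = 0.02543 h⁻¹
Between IV bolus doses, concentration decays as C = C₀·e^(−kτ), so C_peak/C_trough = e^(kτ).
τ_max = ln(C_peak/C_trough) / k = ln(9.78/5.26) / 0.02543 = 0.6202 / 0.02543 = 24.39 h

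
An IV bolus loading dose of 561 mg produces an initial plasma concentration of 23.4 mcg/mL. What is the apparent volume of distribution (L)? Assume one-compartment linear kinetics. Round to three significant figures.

Immediately after an IV bolus, C₀ = Dose / Vd, so Vd = Dose / C₀.
Vd = 561 / 23.4 = 23.97 L

24.0 L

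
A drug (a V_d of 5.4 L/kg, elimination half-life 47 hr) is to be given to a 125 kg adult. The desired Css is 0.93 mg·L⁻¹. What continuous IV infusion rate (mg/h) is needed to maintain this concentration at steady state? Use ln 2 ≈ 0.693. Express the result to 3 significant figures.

9.26 mg/h

Vd = 5.4 L/kg × 125 kg = 675.0 L
CL = ln 2 · Vd / t½ = 0.693 × 675.0 / 47 = 9.953 L/h
Infusion rate = CL × Css = 9.953 × 0.93 = 9.256 mg/h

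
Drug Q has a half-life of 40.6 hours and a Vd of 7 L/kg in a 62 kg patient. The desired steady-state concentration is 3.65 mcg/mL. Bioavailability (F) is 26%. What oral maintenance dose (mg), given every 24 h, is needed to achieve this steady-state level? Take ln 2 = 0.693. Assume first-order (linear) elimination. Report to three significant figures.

Vd(total) = 62 kg × 7 L/kg = 434.0 L
CL = 0.693 × Vd / t½ = 0.693 × 434.0 / 40.6 = 7.408 L/h
D = CL × Css × τ / F = 7.408 × 3.65 × 24 / 0.26 = 2496 mg

2500 mg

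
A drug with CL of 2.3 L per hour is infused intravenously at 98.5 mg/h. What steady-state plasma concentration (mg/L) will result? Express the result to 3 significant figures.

Css = rate / CL = 98.5 / 2.300 = 42.83 mg/L

42.8 mg/L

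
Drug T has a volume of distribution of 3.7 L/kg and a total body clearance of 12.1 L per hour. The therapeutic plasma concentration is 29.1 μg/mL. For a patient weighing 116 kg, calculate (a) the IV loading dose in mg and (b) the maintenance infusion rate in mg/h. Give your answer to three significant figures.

Vd(total) = 116 kg × 3.7 L/kg = 429.2 L
Loading: fill Vd to C_target → 429.2 L × 29.1 mg/L = 12490 mg
Maintenance: replace elimination → rate = CL × Css = 12.10 × 29.1 = 352.1 mg/h

(a) 12500 mg; (b) 352 mg/h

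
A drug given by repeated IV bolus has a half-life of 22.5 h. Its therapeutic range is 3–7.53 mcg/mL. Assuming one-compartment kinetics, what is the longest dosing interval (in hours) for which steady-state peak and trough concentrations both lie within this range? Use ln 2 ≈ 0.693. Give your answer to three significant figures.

k = 0.693 / t½ = 0.693 / 22.5 = 0.03080 h⁻¹
Between IV bolus doses, concentration decays as C = C₀·e^(−kτ), so C_peak/C_trough = e^(kτ).
τ_max = ln(C_peak/C_trough) / k = ln(7.53/3) / 0.03080 = 0.9203 / 0.03080 = 29.88 h

29.9 h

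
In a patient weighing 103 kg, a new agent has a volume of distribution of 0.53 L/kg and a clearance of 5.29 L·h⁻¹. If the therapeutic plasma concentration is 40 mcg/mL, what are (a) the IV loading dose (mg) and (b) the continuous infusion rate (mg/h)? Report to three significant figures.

Total Vd = 0.53 × 103 = 54.59 L
LD = Vd · C_target = 54.59 × 40 = 2184 mg
Infusion rate = 5.290 L/h × 40 mg/L = 211.6 mg/h

(a) 2180 mg; (b) 212 mg/h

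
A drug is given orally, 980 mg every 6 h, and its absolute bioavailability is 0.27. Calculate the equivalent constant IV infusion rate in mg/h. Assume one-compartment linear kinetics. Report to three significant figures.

Equivalent systemic input: infusion rate = F·D/τ.
Rate = 0.27 × 980 / 6 = 44.10 mg/h

44.1 mg/h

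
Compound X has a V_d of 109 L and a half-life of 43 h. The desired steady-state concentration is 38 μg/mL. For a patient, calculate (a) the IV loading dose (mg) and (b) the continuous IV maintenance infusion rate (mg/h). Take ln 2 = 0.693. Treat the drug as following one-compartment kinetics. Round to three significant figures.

(a) 4140 mg; (b) 66.8 mg/h

LD = Vd × C = 109.0 × 38 = 4142 mg
CL = 0.693 × Vd / t½ = 0.693 × 109.0 / 43 = 1.757 L/h
Infusion rate = CL × Css = 1.757 × 38 = 66.77 mg/h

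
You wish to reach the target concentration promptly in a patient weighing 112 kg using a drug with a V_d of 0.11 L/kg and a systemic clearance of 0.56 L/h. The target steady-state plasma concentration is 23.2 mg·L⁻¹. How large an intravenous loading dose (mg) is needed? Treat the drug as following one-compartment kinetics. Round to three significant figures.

286 mg

Total Vd = 0.11 × 112 = 12.32 L
The loading dose fills Vd to the target concentration; clearance is irrelevant here.
LD = Vd × C = 12.32 × 23.20 = 285.8 mg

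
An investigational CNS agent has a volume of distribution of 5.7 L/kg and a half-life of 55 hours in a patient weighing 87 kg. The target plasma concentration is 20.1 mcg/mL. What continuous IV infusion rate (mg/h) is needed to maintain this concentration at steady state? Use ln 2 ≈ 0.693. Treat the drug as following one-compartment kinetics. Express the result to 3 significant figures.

Total Vd = 5.7 × 87 = 495.9 L
k = 0.693/55 = 0.01260 h⁻¹, so CL = k·Vd = 0.01260 × 495.9 = 6.248 L/h
Infusion rate = CL × Css = 6.248 × 20.1 = 125.6 mg/h

126 mg/h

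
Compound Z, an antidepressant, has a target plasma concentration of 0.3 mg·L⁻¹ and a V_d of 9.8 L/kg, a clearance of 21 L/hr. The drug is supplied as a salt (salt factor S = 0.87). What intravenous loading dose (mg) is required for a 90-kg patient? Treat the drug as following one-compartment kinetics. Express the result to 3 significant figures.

304 mg

Total Vd = 9.8 × 90 = 882.0 L
LD = Vd × C / S = 882.0 × 0.3000 / 0.87 = 304.1 mg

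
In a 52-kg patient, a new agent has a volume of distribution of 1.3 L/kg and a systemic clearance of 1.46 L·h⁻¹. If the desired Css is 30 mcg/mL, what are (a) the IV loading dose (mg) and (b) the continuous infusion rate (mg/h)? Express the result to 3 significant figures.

Total Vd = 1.3 × 52 = 67.60 L
Loading dose = Vd × C = 67.60 × 30 = 2028 mg
Maintenance infusion rate = CL × Css = 1.460 × 30 = 43.80 mg/h

(a) 2030 mg; (b) 43.8 mg/h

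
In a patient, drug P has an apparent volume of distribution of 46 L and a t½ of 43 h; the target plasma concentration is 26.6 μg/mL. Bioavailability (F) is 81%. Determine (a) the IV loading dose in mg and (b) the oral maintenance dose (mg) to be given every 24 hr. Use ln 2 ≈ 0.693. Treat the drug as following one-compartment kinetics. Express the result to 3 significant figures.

(a) 1220 mg; (b) 584 mg

LD = Vd × C = 46.00 × 26.6 = 1224 mg
CL = 0.693 × Vd / t½ = 0.693 × 46.00 / 43 = 0.7413 L/h
D = CL × Css × τ / F = 0.7413 × 26.6 × 24 / 0.81 = 584.3 mg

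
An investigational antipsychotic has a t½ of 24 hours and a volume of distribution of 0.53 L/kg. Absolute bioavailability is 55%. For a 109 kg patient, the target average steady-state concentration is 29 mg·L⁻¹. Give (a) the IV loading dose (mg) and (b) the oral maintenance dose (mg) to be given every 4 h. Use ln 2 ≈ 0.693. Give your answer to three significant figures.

Vd = 0.53 L/kg × 109 kg = 57.77 L
LD = Vd × C = 57.77 × 29 = 1675 mg
CL = 0.693 × Vd / t½ = 0.693 × 57.77 / 24 = 1.668 L/h
D = CL × Css × τ / F = 1.668 × 29 × 4 / 0.55 = 351.8 mg

(a) 1680 mg; (b) 352 mg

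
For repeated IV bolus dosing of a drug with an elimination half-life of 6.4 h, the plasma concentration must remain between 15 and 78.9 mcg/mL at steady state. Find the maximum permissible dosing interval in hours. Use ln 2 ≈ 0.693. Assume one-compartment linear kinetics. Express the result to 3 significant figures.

15.3 h

k = 0.693 / t½ = 0.693 / 6.4 = 0.1083 h⁻¹
Between IV bolus doses, concentration decays as C = C₀·e^(−kτ), so C_peak/C_trough = e^(kτ).
τ_max = ln(C_peak/C_trough) / k = ln(78.9/15) / 0.1083 = 1.660 / 0.1083 = 15.33 h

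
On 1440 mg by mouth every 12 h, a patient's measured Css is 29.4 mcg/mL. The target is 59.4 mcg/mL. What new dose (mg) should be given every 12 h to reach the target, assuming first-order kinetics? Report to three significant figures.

2910 mg

For first-order elimination, Css ∝ F·D/(CL·τ); F and CL are unchanged, so Css ∝ D/τ.
D₂ = D₁ × (Css,target / Css,current) = 1440 × 59.4/29.4 = 2909 mg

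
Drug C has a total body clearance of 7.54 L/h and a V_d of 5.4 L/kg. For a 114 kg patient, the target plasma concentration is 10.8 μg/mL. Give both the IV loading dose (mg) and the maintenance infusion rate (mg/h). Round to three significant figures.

Vd = 5.4 L/kg × 114 kg = 615.6 L
Loading dose = Vd × C = 615.6 × 10.8 = 6648 mg
Maintenance: replace elimination → rate = CL × Css = 7.540 × 10.8 = 81.43 mg/h

(a) 6650 mg; (b) 81.4 mg/h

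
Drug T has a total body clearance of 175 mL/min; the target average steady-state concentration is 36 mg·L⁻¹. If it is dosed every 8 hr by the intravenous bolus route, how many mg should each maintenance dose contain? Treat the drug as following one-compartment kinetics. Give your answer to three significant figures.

3020 mg

CL = 175 mL/min × 60/1000 = 10.50 L/h
At steady state, dose per interval replaces the amount cleared in that interval: D/τ = CL·Css.
D = CL × Css × τ = 10.50 × 36 × 8 = 3024 mg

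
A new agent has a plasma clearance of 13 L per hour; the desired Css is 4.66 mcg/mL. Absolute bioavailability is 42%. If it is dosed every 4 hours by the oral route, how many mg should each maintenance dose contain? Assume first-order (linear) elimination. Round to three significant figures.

577 mg

D = CL × Css × τ / F = 13.00 × 4.66 × 4 / 0.42 = 577.0 mg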